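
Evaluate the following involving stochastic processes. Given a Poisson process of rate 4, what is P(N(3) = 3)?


P(N(t)=k) = (lambda*t)^k * exp(-lambda*t) / k!
lambda*t = 12
= 12^3 * exp(-12) / 3!
= 1728 * 6.1442e-06 / 6
= 0.0018

0.0018


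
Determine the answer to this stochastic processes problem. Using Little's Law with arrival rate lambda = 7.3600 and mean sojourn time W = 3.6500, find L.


Little's Law: L = lambda * W
= 7.3600 * 3.6500
= 26.8640

26.8640


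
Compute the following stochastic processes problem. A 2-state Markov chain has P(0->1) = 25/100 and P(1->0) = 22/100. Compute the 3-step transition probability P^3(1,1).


Computing P^3 by matrix multiplication.
P = [[0.7500, 0.2500], [0.2200, 0.7800]]
After raising P to the power 3:
P^3(1,1) = 0.6016

0.6016


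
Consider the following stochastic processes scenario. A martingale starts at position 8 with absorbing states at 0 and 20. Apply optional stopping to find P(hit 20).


By optional stopping theorem: E(M at tau) = M(0) = 8
P(hit 20)*20 + P(hit 0)*0 = 8
P(hit 20) = (8 - 0)/(20 - 0) = 2/5 = 0.4000

0.4000


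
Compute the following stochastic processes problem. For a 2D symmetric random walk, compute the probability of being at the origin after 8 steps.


P = C(8,4)^2 / 4^8
= 70^2 / 65536
= 4900 / 65536
= 0.0748

0.0748


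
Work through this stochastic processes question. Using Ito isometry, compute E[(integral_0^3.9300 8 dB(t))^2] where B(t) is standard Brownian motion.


By Ito isometry: E[(int f dB)^2] = int f^2 dt
= 8^2 * 3.9300
= 64 * 3.9300 = 251.5200

251.5200


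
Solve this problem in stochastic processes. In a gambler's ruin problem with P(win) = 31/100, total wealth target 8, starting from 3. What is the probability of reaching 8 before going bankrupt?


Gambler's ruin formula:
r = q/p = 0.6900/0.3100 = 2.2258
P(win) = (1 - r^i)/(1 - r^N)
= (1 - 2.2258^3)/(1 - 2.2258^8)
= 0.0167

0.0167


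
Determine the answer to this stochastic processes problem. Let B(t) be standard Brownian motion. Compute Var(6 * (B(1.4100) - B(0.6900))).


Var(alpha*(B(t)-B(s))) = alpha^2 * (t-s)
= 6^2 * (1.4100 - 0.6900)
= 36 * 0.7200
= 25.9200

25.9200


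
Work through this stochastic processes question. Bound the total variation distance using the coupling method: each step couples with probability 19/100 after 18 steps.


TV distance bound <= (1-delta)^n
= (1 - 0.1900)^18
= 0.8100^18
= 0.0225

0.0225


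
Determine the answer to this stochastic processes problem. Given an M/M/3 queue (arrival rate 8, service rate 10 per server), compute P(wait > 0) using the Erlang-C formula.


a = lambda/mu = 0.8000
rho = a/c = 0.2667
Erlang-C formula applied:
C(c,a) = 0.0520

0.0520


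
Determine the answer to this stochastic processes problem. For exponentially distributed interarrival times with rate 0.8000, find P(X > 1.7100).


P(X > t) = exp(-lambda * t)
= exp(-0.8000 * 1.7100)
= exp(-1.3680) = 0.2546

0.2546


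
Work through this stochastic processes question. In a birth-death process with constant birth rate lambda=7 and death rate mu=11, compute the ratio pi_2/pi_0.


For birth-death process, pi_n/pi_0 = (lambda/mu)^n
= (7/11)^2
= 0.4050

0.4050


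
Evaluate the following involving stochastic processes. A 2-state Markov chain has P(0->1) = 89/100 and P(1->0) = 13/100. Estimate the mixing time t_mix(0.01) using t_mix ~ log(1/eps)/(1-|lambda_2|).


lambda_2 = |1 - p01 - p10| = |1 - 0.8900 - 0.1300| = 0.0200
t_mix ~ log(1/eps)/(1 - |lambda_2|)
= log(100)/(1 - 0.0200) = 4.6052/0.9800
= 4.6992

4.6992


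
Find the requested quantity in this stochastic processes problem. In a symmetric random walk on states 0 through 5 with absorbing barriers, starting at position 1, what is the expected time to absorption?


For symmetric RW on 0,...,N with absorbing barriers, E(i) = i*(N-i)
E(1) = 1 * 4 = 4

4


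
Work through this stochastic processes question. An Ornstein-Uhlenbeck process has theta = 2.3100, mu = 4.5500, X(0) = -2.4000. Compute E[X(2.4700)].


E[X(t)] = mu + (X(0) - mu)*exp(-theta*t)
= 4.5500 + (-2.4000 - 4.5500)*exp(-2.3100*2.4700)
= 4.5500 + -6.9500 * 0.0033
= 4.5269

4.5269


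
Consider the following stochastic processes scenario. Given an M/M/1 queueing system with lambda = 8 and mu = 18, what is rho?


rho = lambda/mu
= 8/18
= 0.4444

0.4444


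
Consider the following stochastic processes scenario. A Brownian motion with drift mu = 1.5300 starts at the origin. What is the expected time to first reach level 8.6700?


Expected first passage time = a/mu
= 8.6700/1.5300
= 5.6667

5.6667


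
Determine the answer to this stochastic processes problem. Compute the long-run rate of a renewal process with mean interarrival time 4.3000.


Long-run renewal rate = 1/E(X)
= 1/4.3000
= 0.2326

0.2326


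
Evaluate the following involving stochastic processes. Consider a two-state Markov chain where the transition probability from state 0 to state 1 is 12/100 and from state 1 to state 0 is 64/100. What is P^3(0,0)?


Computing P^3 by matrix multiplication.
P = [[0.8800, 0.1200], [0.6400, 0.3600]]
After raising P to the power 3:
P^3(0,0) = 0.8443

0.8443


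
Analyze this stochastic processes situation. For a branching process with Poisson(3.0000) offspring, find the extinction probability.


Since mu = 3.0000 > 1, extinction prob q < 1.
Solve s = exp(mu*(s-1)) iteratively.
q = 0.0595

0.0595


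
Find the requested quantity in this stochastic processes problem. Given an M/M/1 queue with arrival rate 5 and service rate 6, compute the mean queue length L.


rho = 5/6 = 0.8333
L = rho/(1-rho)
= 0.8333/0.1667
= 5.0000

5.0000


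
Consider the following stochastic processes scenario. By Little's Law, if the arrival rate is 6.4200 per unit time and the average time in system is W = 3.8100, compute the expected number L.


Little's Law: L = lambda * W
= 6.4200 * 3.8100
= 24.4602

24.4602


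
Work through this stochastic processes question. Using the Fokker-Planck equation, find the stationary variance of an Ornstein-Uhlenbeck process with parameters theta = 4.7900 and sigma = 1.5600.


Stationary variance = sigma^2 / (2*theta)
= 1.5600^2 / (2*4.7900)
= 2.4336 / 9.5800
= 0.2540

0.2540


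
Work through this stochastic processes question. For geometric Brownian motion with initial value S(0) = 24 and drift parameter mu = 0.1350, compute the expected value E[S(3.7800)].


E[S(t)] = S(0) * exp(mu * t)
= 24 * exp(0.1350 * 3.7800)
= 24 * 1.6658
= 39.9790

39.9790


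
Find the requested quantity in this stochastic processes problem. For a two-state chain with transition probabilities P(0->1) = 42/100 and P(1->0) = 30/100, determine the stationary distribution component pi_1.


Stationary distribution: pi_0 = p10/(p01+p10), pi_1 = p01/(p01+p10)
p01 = 0.4200, p10 = 0.3000
pi_1 = 0.5833

0.5833


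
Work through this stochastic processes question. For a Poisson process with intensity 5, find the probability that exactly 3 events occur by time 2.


P(N(t)=k) = (lambda*t)^k * exp(-lambda*t) / k!
lambda*t = 10
= 10^3 * exp(-10) / 3!
= 1000 * 4.5400e-05 / 6
= 0.0076

0.0076


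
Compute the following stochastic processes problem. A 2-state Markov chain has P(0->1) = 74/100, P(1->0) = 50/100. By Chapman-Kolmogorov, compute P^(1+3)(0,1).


P^4 = P^1 * P^3
Computing via matrix multiplication of the transition matrix.
Entry (0,1) of P^4 = 0.5948

0.5948


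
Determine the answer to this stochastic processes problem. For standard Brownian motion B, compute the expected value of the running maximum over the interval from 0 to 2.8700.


E(max B(s)) = sqrt(2t/pi)
= sqrt(2*2.8700/pi)
= sqrt(1.8271)
= 1.3517

1.3517


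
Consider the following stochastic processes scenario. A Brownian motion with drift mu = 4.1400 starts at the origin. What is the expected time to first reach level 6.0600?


Expected first passage time = a/mu
= 6.0600/4.1400
= 1.4638

1.4638


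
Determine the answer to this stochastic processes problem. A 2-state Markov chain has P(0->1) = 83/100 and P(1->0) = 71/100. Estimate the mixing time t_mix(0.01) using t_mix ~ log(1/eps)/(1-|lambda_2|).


lambda_2 = |1 - p01 - p10| = |1 - 0.8300 - 0.7100| = 0.5400
t_mix ~ log(1/eps)/(1 - |lambda_2|)
= log(100)/(1 - 0.5400) = 4.6052/0.4600
= 10.0112

10.0112


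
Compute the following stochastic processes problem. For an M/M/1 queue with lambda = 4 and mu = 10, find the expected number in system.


rho = 4/10 = 0.4000
L = rho/(1-rho)
= 0.4000/0.6000
= 0.6667

0.6667


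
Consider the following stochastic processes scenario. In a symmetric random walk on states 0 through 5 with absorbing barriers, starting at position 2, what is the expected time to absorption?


For symmetric RW on 0,...,N with absorbing barriers, E(i) = i*(N-i)
E(2) = 2 * 3 = 6

6


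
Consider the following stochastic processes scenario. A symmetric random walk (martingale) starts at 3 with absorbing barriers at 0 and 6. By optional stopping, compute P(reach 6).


By optional stopping theorem: E(M at tau) = M(0) = 3
P(hit 6)*6 + P(hit 0)*0 = 3
P(hit 6) = (3 - 0)/(6 - 0) = 1/2 = 0.5000

0.5000


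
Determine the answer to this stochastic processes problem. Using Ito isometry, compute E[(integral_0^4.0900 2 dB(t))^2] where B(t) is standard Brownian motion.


By Ito isometry: E[(int f dB)^2] = int f^2 dt
= 2^2 * 4.0900
= 4 * 4.0900 = 16.3600

16.3600


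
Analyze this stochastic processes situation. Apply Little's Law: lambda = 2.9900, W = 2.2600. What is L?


Little's Law: L = lambda * W
= 2.9900 * 2.2600
= 6.7574

6.7574


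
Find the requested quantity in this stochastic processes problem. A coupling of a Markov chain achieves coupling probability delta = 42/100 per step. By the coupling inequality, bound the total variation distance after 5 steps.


TV distance bound <= (1-delta)^n
= (1 - 0.4200)^5
= 0.5800^5
= 0.0656

0.0656


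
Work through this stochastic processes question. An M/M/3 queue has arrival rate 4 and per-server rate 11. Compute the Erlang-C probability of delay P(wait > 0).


a = lambda/mu = 0.3636
rho = a/c = 0.1212
Erlang-C formula applied:
C(c,a) = 0.0063

0.0063


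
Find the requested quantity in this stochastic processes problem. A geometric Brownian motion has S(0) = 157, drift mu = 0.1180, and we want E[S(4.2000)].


E[S(t)] = S(0) * exp(mu * t)
= 157 * exp(0.1180 * 4.2000)
= 157 * 1.6415
= 257.7128

257.7128


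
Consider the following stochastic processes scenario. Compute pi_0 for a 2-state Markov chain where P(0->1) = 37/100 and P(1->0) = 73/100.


Stationary distribution: pi_0 = p10/(p01+p10), pi_1 = p01/(p01+p10)
p01 = 0.3700, p10 = 0.7300
pi_0 = 0.6636

0.6636


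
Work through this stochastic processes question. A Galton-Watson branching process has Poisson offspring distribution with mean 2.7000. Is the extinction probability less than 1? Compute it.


Since mu = 2.7000 > 1, extinction prob q < 1.
Solve s = exp(mu*(s-1)) iteratively.
q = 0.0844

0.0844


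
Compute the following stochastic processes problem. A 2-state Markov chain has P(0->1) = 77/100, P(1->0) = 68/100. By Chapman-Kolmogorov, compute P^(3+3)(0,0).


P^6 = P^3 * P^3
Computing via matrix multiplication of the transition matrix.
Entry (0,0) of P^6 = 0.4734

0.4734


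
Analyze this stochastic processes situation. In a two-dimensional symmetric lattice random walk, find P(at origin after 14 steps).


P = C(14,7)^2 / 4^14
= 3432^2 / 268435456
= 11778624 / 268435456
= 0.0439

0.0439


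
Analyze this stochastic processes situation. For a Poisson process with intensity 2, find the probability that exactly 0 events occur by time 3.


P(N(t)=k) = (lambda*t)^k * exp(-lambda*t) / k!
lambda*t = 6
= 6^0 * exp(-6) / 0!
= 1 * 0.0025 / 1
= 0.0025

0.0025


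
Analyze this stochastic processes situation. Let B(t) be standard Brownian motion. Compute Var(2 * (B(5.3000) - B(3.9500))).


Var(alpha*(B(t)-B(s))) = alpha^2 * (t-s)
= 2^2 * (5.3000 - 3.9500)
= 4 * 1.3500
= 5.4000

5.4000


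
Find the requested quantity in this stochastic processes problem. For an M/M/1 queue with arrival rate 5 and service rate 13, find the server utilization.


rho = lambda/mu
= 5/13
= 0.3846

0.3846


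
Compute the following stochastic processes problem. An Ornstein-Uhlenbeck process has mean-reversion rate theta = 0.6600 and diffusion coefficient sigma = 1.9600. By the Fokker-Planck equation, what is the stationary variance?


Stationary variance = sigma^2 / (2*theta)
= 1.9600^2 / (2*0.6600)
= 3.8416 / 1.3200
= 2.9103

2.9103


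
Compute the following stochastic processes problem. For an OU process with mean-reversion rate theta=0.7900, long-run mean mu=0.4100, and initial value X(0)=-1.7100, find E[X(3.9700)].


E[X(t)] = mu + (X(0) - mu)*exp(-theta*t)
= 0.4100 + (-1.7100 - 0.4100)*exp(-0.7900*3.9700)
= 0.4100 + -2.1200 * 0.0434
= 0.3179

0.3179


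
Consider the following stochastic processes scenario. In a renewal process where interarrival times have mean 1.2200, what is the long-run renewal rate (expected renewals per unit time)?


Long-run renewal rate = 1/E(X)
= 1/1.2200
= 0.8197

0.8197


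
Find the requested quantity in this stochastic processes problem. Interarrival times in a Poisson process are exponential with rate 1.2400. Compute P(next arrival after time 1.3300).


P(X > t) = exp(-lambda * t)
= exp(-1.2400 * 1.3300)
= exp(-1.6492) = 0.1922

0.1922


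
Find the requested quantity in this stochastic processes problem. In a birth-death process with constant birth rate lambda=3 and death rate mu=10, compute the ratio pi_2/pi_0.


For birth-death process, pi_n/pi_0 = (lambda/mu)^n
= (3/10)^2
= 0.0900

0.0900


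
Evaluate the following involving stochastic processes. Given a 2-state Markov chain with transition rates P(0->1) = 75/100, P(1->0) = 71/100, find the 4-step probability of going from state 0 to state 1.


Computing P^4 by matrix multiplication.
P = [[0.2500, 0.7500], [0.7100, 0.2900]]
After raising P to the power 4:
P^4(0,1) = 0.4907

0.4907


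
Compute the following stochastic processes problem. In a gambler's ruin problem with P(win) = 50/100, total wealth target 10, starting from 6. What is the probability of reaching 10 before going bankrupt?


p = 1/2: P(win) = i/N = 6/10
= 0.6000

0.6000


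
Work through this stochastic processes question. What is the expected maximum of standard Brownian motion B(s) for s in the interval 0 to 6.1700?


E(max B(s)) = sqrt(2t/pi)
= sqrt(2*6.1700/pi)
= sqrt(3.9279)
= 1.9819

1.9819


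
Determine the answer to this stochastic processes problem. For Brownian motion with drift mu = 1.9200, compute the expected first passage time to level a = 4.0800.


Expected first passage time = a/mu
= 4.0800/1.9200
= 2.1250

2.1250


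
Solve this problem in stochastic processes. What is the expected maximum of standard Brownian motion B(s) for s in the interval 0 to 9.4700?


E(max B(s)) = sqrt(2t/pi)
= sqrt(2*9.4700/pi)
= sqrt(6.0288)
= 2.4554

2.4554


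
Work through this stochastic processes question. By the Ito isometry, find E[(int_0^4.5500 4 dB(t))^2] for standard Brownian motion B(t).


By Ito isometry: E[(int f dB)^2] = int f^2 dt
= 4^2 * 4.5500
= 16 * 4.5500 = 72.8000

72.8000


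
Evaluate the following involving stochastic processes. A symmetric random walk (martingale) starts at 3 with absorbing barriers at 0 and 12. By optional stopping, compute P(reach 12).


By optional stopping theorem: E(M at tau) = M(0) = 3
P(hit 12)*12 + P(hit 0)*0 = 3
P(hit 12) = (3 - 0)/(12 - 0) = 1/4 = 0.2500

0.2500


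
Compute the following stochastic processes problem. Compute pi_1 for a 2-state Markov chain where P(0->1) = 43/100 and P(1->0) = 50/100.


Stationary distribution: pi_0 = p10/(p01+p10), pi_1 = p01/(p01+p10)
p01 = 0.4300, p10 = 0.5000
pi_1 = 0.4624

0.4624


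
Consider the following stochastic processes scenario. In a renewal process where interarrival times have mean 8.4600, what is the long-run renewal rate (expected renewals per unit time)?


Long-run renewal rate = 1/E(X)
= 1/8.4600
= 0.1182

0.1182


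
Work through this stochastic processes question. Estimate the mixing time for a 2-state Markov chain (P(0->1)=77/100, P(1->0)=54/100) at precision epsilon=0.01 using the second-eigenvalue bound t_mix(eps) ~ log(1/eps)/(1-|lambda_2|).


lambda_2 = |1 - p01 - p10| = |1 - 0.7700 - 0.5400| = 0.3100
t_mix ~ log(1/eps)/(1 - |lambda_2|)
= log(100)/(1 - 0.3100) = 4.6052/0.6900
= 6.6742

6.6742


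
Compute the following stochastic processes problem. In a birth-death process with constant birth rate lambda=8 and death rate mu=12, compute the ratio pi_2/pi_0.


For birth-death process, pi_n/pi_0 = (lambda/mu)^n
= (8/12)^2
= 0.4444

0.4444


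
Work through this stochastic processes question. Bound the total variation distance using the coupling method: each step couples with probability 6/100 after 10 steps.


TV distance bound <= (1-delta)^n
= (1 - 0.0600)^10
= 0.9400^10
= 0.5386

0.5386


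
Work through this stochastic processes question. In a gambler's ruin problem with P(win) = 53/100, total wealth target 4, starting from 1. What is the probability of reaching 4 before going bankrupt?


Gambler's ruin formula:
r = q/p = 0.4700/0.5300 = 0.8868
P(win) = (1 - r^i)/(1 - r^N)
= (1 - 0.8868^1)/(1 - 0.8868^4)
= 0.2967

0.2967


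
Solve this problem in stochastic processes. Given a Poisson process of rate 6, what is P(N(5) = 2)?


P(N(t)=k) = (lambda*t)^k * exp(-lambda*t) / k!
lambda*t = 30
= 30^2 * exp(-30) / 2!
= 900 * 9.3576e-14 / 2
= 4.2109e-11

4.2109e-11


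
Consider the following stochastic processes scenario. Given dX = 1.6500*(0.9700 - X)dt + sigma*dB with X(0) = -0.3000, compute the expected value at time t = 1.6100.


E[X(t)] = mu + (X(0) - mu)*exp(-theta*t)
= 0.9700 + (-0.3000 - 0.9700)*exp(-1.6500*1.6100)
= 0.9700 + -1.2700 * 0.0702
= 0.8809

0.8809


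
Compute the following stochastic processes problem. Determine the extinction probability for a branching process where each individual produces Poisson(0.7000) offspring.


Since mu = 0.7000 <= 1, extinction probability = 1.

1.0000


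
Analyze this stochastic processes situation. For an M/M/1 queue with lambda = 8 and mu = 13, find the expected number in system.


rho = 8/13 = 0.6154
L = rho/(1-rho)
= 0.6154/0.3846
= 1.6000

1.6000


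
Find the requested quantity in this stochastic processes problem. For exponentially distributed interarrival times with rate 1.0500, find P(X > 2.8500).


P(X > t) = exp(-lambda * t)
= exp(-1.0500 * 2.8500)
= exp(-2.9925) = 0.0502

0.0502


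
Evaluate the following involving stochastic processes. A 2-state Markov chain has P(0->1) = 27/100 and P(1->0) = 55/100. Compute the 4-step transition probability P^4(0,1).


Computing P^4 by matrix multiplication.
P = [[0.7300, 0.2700], [0.5500, 0.4500]]
After raising P to the power 4:
P^4(0,1) = 0.3289

0.3289


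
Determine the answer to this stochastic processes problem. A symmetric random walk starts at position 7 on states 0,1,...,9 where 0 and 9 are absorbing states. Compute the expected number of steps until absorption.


For symmetric RW on 0,...,N with absorbing barriers, E(i) = i*(N-i)
E(7) = 7 * 2 = 14

14


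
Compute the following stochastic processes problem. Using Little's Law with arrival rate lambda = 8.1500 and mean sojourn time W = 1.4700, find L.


Little's Law: L = lambda * W
= 8.1500 * 1.4700
= 11.9805

11.9805


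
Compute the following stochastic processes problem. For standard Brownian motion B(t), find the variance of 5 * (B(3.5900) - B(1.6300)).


Var(alpha*(B(t)-B(s))) = alpha^2 * (t-s)
= 5^2 * (3.5900 - 1.6300)
= 25 * 1.9600
= 49.0000

49.0000


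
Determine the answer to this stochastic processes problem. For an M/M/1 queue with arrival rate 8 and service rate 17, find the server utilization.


rho = lambda/mu
= 8/17
= 0.4706

0.4706


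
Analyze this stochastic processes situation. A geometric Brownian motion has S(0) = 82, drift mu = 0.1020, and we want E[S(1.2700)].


E[S(t)] = S(0) * exp(mu * t)
= 82 * exp(0.1020 * 1.2700)
= 82 * 1.1383
= 93.3410

93.3410


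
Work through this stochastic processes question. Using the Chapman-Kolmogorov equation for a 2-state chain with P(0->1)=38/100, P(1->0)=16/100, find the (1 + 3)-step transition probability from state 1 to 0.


P^4 = P^1 * P^3
Computing via matrix multiplication of the transition matrix.
Entry (1,0) of P^4 = 0.2830

0.2830


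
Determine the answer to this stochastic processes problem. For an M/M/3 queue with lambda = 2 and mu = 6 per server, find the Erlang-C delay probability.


a = lambda/mu = 0.3333
rho = a/c = 0.1111
Erlang-C formula applied:
C(c,a) = 0.0050

0.0050


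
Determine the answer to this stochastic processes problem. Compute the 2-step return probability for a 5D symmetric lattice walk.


P(return in 2 steps) = P(reverse first step) = 1/(2d)
= 1/10
= 0.1000

0.1000


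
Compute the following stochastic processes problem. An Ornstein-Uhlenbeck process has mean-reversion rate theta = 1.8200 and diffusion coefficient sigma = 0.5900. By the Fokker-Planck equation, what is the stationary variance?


Stationary variance = sigma^2 / (2*theta)
= 0.5900^2 / (2*1.8200)
= 0.3481 / 3.6400
= 0.0956

0.0956


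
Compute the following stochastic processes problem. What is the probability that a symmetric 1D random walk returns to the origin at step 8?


P(S(8) = 0) = C(8,4) / 4^4
= 70 / 256
= 0.2734

0.2734


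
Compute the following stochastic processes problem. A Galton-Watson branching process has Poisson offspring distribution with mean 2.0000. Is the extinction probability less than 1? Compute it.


Since mu = 2.0000 > 1, extinction prob q < 1.
Solve s = exp(mu*(s-1)) iteratively.
q = 0.2032

0.2032


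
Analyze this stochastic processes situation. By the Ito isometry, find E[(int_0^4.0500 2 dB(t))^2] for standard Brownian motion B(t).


By Ito isometry: E[(int f dB)^2] = int f^2 dt
= 2^2 * 4.0500
= 4 * 4.0500 = 16.2000

16.2000


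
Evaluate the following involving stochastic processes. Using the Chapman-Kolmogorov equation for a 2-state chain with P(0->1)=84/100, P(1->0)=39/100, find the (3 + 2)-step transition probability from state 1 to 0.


P^5 = P^3 * P^2
Computing via matrix multiplication of the transition matrix.
Entry (1,0) of P^5 = 0.3173

0.3173


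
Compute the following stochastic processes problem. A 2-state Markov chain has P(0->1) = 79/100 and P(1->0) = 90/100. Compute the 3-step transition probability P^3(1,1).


Computing P^3 by matrix multiplication.
P = [[0.2100, 0.7900], [0.9000, 0.1000]]
After raising P to the power 3:
P^3(1,1) = 0.2925

0.2925


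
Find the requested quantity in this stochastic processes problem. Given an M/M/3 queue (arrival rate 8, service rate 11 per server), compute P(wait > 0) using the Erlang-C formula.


a = lambda/mu = 0.7273
rho = a/c = 0.2424
Erlang-C formula applied:
C(c,a) = 0.0408

0.0408


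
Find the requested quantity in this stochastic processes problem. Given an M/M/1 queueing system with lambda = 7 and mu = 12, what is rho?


rho = lambda/mu
= 7/12
= 0.5833

0.5833


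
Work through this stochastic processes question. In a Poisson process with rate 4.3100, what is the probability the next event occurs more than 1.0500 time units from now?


P(X > t) = exp(-lambda * t)
= exp(-4.3100 * 1.0500)
= exp(-4.5255) = 0.0108

0.0108


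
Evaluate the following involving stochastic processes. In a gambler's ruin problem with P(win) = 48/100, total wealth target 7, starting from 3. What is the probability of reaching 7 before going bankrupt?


Gambler's ruin formula:
r = q/p = 0.5200/0.4800 = 1.0833
P(win) = (1 - r^i)/(1 - r^N)
= (1 - 1.0833^3)/(1 - 1.0833^7)
= 0.3613

0.3613


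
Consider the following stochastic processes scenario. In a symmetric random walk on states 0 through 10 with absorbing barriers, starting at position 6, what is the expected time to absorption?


For symmetric RW on 0,...,N with absorbing barriers, E(i) = i*(N-i)
E(6) = 6 * 4 = 24

24


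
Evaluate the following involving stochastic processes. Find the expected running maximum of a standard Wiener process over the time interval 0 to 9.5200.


E(max B(s)) = sqrt(2t/pi)
= sqrt(2*9.5200/pi)
= sqrt(6.0606)
= 2.4618

2.4618


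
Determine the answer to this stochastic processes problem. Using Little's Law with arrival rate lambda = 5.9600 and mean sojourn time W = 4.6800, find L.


Little's Law: L = lambda * W
= 5.9600 * 4.6800
= 27.8928

27.8928


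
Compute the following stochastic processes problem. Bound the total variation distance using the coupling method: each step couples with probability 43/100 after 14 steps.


TV distance bound <= (1-delta)^n
= (1 - 0.4300)^14
= 0.5700^14
= 3.8216e-04

3.8216e-04


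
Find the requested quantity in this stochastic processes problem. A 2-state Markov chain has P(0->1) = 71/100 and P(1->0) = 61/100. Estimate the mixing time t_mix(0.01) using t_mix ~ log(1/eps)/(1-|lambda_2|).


lambda_2 = |1 - p01 - p10| = |1 - 0.7100 - 0.6100| = 0.3200
t_mix ~ log(1/eps)/(1 - |lambda_2|)
= log(100)/(1 - 0.3200) = 4.6052/0.6800
= 6.7723

6.7723


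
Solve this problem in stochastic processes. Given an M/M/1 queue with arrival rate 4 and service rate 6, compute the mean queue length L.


rho = 4/6 = 0.6667
L = rho/(1-rho)
= 0.6667/0.3333
= 2.0000

2.0000


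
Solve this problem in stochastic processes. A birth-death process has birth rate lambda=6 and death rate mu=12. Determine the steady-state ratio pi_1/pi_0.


For birth-death process, pi_n/pi_0 = (lambda/mu)^n
= (6/12)^1
= 0.5000

0.5000


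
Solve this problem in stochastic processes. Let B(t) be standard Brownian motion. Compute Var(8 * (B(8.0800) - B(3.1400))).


Var(alpha*(B(t)-B(s))) = alpha^2 * (t-s)
= 8^2 * (8.0800 - 3.1400)
= 64 * 4.9400
= 316.1600

316.1600


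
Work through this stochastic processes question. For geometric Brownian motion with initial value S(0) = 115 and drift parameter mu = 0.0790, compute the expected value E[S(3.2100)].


E[S(t)] = S(0) * exp(mu * t)
= 115 * exp(0.0790 * 3.2100)
= 115 * 1.2886
= 148.1940

148.1940


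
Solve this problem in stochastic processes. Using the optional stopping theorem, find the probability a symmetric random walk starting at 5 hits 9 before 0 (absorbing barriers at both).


By optional stopping theorem: E(M at tau) = M(0) = 5
P(hit 9)*9 + P(hit 0)*0 = 5
P(hit 9) = (5 - 0)/(9 - 0) = 5/9 = 0.5556

0.5556


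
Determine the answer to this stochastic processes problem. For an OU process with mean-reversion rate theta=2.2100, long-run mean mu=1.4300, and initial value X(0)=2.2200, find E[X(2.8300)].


E[X(t)] = mu + (X(0) - mu)*exp(-theta*t)
= 1.4300 + (2.2200 - 1.4300)*exp(-2.2100*2.8300)
= 1.4300 + 0.7900 * 0.0019
= 1.4315

1.4315


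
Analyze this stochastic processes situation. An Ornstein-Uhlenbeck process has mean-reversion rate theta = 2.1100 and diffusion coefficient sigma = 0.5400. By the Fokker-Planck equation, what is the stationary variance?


Stationary variance = sigma^2 / (2*theta)
= 0.5400^2 / (2*2.1100)
= 0.2916 / 4.2200
= 0.0691

0.0691


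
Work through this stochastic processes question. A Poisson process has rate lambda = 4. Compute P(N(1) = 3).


P(N(t)=k) = (lambda*t)^k * exp(-lambda*t) / k!
lambda*t = 4
= 4^3 * exp(-4) / 3!
= 64 * 0.0183 / 6
= 0.1954

0.1954


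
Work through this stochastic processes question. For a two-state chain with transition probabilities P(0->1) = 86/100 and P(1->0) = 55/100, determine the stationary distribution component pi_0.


Stationary distribution: pi_0 = p10/(p01+p10), pi_1 = p01/(p01+p10)
p01 = 0.8600, p10 = 0.5500
pi_0 = 0.3901

0.3901


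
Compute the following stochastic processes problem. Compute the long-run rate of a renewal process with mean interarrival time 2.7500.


Long-run renewal rate = 1/E(X)
= 1/2.7500
= 0.3636

0.3636


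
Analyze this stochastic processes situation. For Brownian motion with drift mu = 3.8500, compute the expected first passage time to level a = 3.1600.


Expected first passage time = a/mu
= 3.1600/3.8500
= 0.8208

0.8208


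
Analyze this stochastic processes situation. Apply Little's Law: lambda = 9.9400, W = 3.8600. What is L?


Little's Law: L = lambda * W
= 9.9400 * 3.8600
= 38.3684

38.3684


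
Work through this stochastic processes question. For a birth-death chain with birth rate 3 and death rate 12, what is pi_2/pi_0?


For birth-death process, pi_n/pi_0 = (lambda/mu)^n
= (3/12)^2
= 0.0625

0.0625


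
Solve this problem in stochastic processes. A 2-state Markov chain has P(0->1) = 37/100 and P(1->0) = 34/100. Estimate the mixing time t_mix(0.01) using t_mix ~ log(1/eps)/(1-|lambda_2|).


lambda_2 = |1 - p01 - p10| = |1 - 0.3700 - 0.3400| = 0.2900
t_mix ~ log(1/eps)/(1 - |lambda_2|)
= log(100)/(1 - 0.2900) = 4.6052/0.7100
= 6.4862

6.4862


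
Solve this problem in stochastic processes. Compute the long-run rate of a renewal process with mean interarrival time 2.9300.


Long-run renewal rate = 1/E(X)
= 1/2.9300
= 0.3413

0.3413


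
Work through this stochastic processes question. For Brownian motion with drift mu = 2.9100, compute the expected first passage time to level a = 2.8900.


Expected first passage time = a/mu
= 2.8900/2.9100
= 0.9931

0.9931


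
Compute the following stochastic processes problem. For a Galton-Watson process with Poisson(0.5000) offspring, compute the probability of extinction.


Since mu = 0.5000 <= 1, extinction probability = 1.

1.0000


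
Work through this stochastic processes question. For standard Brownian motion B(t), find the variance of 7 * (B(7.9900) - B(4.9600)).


Var(alpha*(B(t)-B(s))) = alpha^2 * (t-s)
= 7^2 * (7.9900 - 4.9600)
= 49 * 3.0300
= 148.4700

148.4700


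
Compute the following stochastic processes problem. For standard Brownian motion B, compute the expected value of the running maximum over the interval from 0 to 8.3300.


E(max B(s)) = sqrt(2t/pi)
= sqrt(2*8.3300/pi)
= sqrt(5.3030)
= 2.3028

2.3028


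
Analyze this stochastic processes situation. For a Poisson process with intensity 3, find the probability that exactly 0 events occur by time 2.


P(N(t)=k) = (lambda*t)^k * exp(-lambda*t) / k!
lambda*t = 6
= 6^0 * exp(-6) / 0!
= 1 * 0.0025 / 1
= 0.0025

0.0025


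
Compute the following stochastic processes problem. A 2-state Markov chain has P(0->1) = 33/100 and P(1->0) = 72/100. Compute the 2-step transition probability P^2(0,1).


Computing P^2 by matrix multiplication.
P = [[0.6700, 0.3300], [0.7200, 0.2800]]
After raising P to the power 2:
P^2(0,1) = 0.3135

0.3135


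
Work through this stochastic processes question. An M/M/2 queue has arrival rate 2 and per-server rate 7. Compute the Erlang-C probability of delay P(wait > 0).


a = lambda/mu = 0.2857
rho = a/c = 0.1429
Erlang-C formula applied:
C(c,a) = 0.0357

0.0357


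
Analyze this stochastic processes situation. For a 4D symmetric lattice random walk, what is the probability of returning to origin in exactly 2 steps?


P(return in 2 steps) = P(reverse first step) = 1/(2d)
= 1/8
= 0.1250

0.1250


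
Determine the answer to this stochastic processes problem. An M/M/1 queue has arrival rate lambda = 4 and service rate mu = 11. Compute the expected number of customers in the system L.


rho = 4/11 = 0.3636
L = rho/(1-rho)
= 0.3636/0.6364
= 0.5714

0.5714


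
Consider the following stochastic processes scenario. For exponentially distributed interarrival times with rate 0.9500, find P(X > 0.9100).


P(X > t) = exp(-lambda * t)
= exp(-0.9500 * 0.9100)
= exp(-0.8645) = 0.4213

0.4213


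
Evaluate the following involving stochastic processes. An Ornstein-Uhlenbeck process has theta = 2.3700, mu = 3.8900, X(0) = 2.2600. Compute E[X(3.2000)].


E[X(t)] = mu + (X(0) - mu)*exp(-theta*t)
= 3.8900 + (2.2600 - 3.8900)*exp(-2.3700*3.2000)
= 3.8900 + -1.6300 * 5.0852e-04
= 3.8892

3.8892


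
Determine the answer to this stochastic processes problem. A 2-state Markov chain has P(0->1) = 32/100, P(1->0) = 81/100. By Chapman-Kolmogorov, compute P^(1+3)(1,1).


P^4 = P^1 * P^3
Computing via matrix multiplication of the transition matrix.
Entry (1,1) of P^4 = 0.2834

0.2834


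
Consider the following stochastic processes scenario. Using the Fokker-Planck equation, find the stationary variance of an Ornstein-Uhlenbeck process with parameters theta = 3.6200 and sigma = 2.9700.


Stationary variance = sigma^2 / (2*theta)
= 2.9700^2 / (2*3.6200)
= 8.8209 / 7.2400
= 1.2184

1.2184


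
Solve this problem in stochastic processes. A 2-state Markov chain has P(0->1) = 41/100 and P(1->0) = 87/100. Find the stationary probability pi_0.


Stationary distribution: pi_0 = p10/(p01+p10), pi_1 = p01/(p01+p10)
p01 = 0.4100, p10 = 0.8700
pi_0 = 0.6797

0.6797


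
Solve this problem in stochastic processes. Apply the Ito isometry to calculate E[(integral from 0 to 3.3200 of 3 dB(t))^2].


By Ito isometry: E[(int f dB)^2] = int f^2 dt
= 3^2 * 3.3200
= 9 * 3.3200 = 29.8800

29.8800


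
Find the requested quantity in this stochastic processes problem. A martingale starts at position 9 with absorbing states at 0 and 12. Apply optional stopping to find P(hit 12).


By optional stopping theorem: E(M at tau) = M(0) = 9
P(hit 12)*12 + P(hit 0)*0 = 9
P(hit 12) = (9 - 0)/(12 - 0) = 3/4 = 0.7500

0.7500


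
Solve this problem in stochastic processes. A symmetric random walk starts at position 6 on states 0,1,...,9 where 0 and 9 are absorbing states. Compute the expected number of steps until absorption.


For symmetric RW on 0,...,N with absorbing barriers, E(i) = i*(N-i)
E(6) = 6 * 3 = 18

18


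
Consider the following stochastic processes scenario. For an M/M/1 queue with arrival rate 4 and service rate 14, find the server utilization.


rho = lambda/mu
= 4/14
= 0.2857

0.2857


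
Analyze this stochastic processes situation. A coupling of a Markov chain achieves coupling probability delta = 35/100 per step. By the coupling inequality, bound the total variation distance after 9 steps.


TV distance bound <= (1-delta)^n
= (1 - 0.3500)^9
= 0.6500^9
= 0.0207

0.0207


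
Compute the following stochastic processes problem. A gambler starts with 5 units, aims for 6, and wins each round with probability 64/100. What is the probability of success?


Gambler's ruin formula:
r = q/p = 0.3600/0.6400 = 0.5625
P(win) = (1 - r^i)/(1 - r^N)
= (1 - 0.5625^5)/(1 - 0.5625^6)
= 0.9746

0.9746


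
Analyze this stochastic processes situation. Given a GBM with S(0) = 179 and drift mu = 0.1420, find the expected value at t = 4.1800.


E[S(t)] = S(0) * exp(mu * t)
= 179 * exp(0.1420 * 4.1800)
= 179 * 1.8104
= 324.0655

324.0655


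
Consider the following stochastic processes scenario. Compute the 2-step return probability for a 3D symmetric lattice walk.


P(return in 2 steps) = P(reverse first step) = 1/(2d)
= 1/6
= 0.1667

0.1667


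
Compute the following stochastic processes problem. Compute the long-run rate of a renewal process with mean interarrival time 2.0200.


Long-run renewal rate = 1/E(X)
= 1/2.0200
= 0.4950

0.4950


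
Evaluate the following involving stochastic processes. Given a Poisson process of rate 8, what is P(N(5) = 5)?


P(N(t)=k) = (lambda*t)^k * exp(-lambda*t) / k!
lambda*t = 40
= 40^5 * exp(-40) / 5!
= 102400000 * 4.2484e-18 / 120
= 3.6253e-12

3.6253e-12


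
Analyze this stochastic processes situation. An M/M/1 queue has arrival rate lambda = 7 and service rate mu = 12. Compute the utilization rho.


rho = lambda/mu
= 7/12
= 0.5833

0.5833


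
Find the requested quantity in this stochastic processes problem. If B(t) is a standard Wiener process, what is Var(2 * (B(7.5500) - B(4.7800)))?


Var(alpha*(B(t)-B(s))) = alpha^2 * (t-s)
= 2^2 * (7.5500 - 4.7800)
= 4 * 2.7700
= 11.0800

11.0800


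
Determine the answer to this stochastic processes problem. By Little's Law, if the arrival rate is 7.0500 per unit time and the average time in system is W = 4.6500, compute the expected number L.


Little's Law: L = lambda * W
= 7.0500 * 4.6500
= 32.7825

32.7825


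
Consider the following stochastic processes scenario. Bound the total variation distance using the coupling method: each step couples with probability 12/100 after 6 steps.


TV distance bound <= (1-delta)^n
= (1 - 0.1200)^6
= 0.8800^6
= 0.4644

0.4644


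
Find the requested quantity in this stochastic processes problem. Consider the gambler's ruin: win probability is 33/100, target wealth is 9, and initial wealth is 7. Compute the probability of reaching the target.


Gambler's ruin formula:
r = q/p = 0.6700/0.3300 = 2.0303
P(win) = (1 - r^i)/(1 - r^N)
= (1 - 2.0303^7)/(1 - 2.0303^9)
= 0.2413

0.2413


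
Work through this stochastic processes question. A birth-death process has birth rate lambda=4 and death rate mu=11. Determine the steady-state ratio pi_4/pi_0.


For birth-death process, pi_n/pi_0 = (lambda/mu)^n
= (4/11)^4
= 0.0175

0.0175


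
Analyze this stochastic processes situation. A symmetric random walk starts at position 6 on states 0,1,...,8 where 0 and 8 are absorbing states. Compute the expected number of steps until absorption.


For symmetric RW on 0,...,N with absorbing barriers, E(i) = i*(N-i)
E(6) = 6 * 2 = 12

12


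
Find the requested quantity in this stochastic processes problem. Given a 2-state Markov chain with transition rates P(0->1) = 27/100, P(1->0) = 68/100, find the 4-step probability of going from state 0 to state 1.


Computing P^4 by matrix multiplication.
P = [[0.7300, 0.2700], [0.6800, 0.3200]]
After raising P to the power 4:
P^4(0,1) = 0.2842

0.2842


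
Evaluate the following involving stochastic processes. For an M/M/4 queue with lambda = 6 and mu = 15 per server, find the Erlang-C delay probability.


a = lambda/mu = 0.4000
rho = a/c = 0.1000
Erlang-C formula applied:
C(c,a) = 7.9444e-04

7.9444e-04


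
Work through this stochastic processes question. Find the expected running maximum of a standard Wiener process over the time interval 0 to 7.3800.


E(max B(s)) = sqrt(2t/pi)
= sqrt(2*7.3800/pi)
= sqrt(4.6983)
= 2.1675

2.1675


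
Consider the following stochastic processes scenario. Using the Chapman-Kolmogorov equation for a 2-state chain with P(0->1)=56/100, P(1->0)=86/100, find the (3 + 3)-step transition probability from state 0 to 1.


P^6 = P^3 * P^3
Computing via matrix multiplication of the transition matrix.
Entry (0,1) of P^6 = 0.3922

0.3922


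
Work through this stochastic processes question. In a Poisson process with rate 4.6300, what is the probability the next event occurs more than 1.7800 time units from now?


P(X > t) = exp(-lambda * t)
= exp(-4.6300 * 1.7800)
= exp(-8.2414) = 2.6352e-04

2.6352e-04


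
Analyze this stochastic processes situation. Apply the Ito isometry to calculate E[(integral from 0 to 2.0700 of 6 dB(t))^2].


By Ito isometry: E[(int f dB)^2] = int f^2 dt
= 6^2 * 2.0700
= 36 * 2.0700 = 74.5200

74.5200


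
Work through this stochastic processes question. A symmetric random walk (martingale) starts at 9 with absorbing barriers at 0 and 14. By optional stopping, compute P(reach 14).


By optional stopping theorem: E(M at tau) = M(0) = 9
P(hit 14)*14 + P(hit 0)*0 = 9
P(hit 14) = (9 - 0)/(14 - 0) = 9/14 = 0.6429

0.6429


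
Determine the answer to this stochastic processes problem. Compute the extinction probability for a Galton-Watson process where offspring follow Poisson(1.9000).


Since mu = 1.9000 > 1, extinction prob q < 1.
Solve s = exp(mu*(s-1)) iteratively.
q = 0.2328

0.2328
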